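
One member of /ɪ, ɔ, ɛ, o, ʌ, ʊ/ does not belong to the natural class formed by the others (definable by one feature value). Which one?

The remaining segments after removing /o/ share [-tense]; /o/ (mid back rounded tense vowel) is [+tense]. For every other candidate removal, the leftover set fails to share any single feature value that the removed segment lacks.

o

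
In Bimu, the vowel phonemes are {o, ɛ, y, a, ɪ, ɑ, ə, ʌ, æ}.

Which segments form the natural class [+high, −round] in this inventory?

First, the [+high] segments are /y, ɪ/.
Of those, [−round] leaves /ɪ/.

ɪ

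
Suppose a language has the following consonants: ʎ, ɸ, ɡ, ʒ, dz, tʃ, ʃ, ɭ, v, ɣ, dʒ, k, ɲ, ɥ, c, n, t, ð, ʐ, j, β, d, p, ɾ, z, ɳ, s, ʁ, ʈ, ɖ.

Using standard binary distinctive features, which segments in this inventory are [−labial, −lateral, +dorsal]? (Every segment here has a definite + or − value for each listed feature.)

ɡ, ɣ, k, ɲ, c, j, ʁ

Eliminate segments failing any feature: /ʎ, ɭ/ are [+lateral]; /ɸ, v, ɥ, β, p/ are [+labial]; /ʒ, dz, tʃ, ʃ, dʒ, n, t, ð, ʐ, d, ɾ, z, ɳ, s, ʈ, ɖ/ are [−dorsal]. The remaining /ɡ, ɣ, k, ɲ, c, j, ʁ/ satisfy [−labial], [−lateral], [+dorsal].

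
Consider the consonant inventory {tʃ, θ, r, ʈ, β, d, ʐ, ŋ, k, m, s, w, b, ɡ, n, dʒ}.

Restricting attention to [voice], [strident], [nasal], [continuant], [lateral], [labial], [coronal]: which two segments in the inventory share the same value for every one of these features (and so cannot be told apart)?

β, w

Both /β/ and /w/ are [+voice], [−strident], [−nasal], [+continuant], [−lateral], [+labial], [−coronal]. Since the list omits [sonorant], [round] and [dorsal] — which do distinguish the voiced bilabial fricative from the labial-velar glide — this pair collapses; all other pairs remain distinct.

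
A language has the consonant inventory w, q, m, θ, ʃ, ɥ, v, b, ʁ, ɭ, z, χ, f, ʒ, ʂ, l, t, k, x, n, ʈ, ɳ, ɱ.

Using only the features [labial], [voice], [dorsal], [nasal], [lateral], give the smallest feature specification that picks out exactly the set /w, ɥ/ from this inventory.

[+labial, +dorsal]

Every target segment is [+labial], [+dorsal]; each remaining inventory member fails at least one of these. Each conjunct is needed — [+dorsal] alone would also admit /q, ʁ, χ, k, …/; [+labial] alone would also admit /m, v, b, f, …/ — and no other single listed feature has exactly this extension, so two is the minimum.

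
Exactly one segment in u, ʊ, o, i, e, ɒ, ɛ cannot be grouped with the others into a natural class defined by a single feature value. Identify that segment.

[low] groups all but one: /u, o, ɛ, e, ʊ, i/ share [−low] while /ɒ/ (low back rounded vowel) alone is [+low]. Removing any other segment would not leave a single-feature class that excludes it.

ɒ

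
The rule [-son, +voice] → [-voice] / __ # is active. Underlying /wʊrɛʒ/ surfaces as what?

[wʊrɛʃ]

/ʒ/ satisfies [-son, +voice] and sits in __ #. The [-voice] counterpart of the voiced postalveolar fricative is /ʃ/. Other segments in /wʊrɛʒ/ either fail the structural description or are not in the environment, so the surface form is [wʊrɛʃ].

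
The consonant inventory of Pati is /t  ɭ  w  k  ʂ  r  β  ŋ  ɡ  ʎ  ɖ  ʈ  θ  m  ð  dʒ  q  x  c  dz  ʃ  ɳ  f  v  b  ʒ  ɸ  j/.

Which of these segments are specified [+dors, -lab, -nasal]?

Checking each segment against [+dorsal], [-labial], [-nasal]: /k/ (voiceless velar stop), /ɡ/ (voiced velar stop), /ʎ/ (palatal lateral approximant), /q/ (voiceless uvular stop), /x/ (voiceless velar fricative), /c/ (voiceless palatal stop), among others, satisfy every feature; every other segment in the inventory fails at least one.

k, ɡ, ʎ, q, x, c, j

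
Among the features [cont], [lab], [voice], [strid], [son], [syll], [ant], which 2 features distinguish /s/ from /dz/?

[voice], [continuant]

The two segments share [−labial], [+strident], [−sonorant], [−syllabic], [+anterior]. The only features from the list on which they differ: /s/ is [−voice] while /dz/ is [+voice]; /s/ is [+continuant] while /dz/ is [−continuant].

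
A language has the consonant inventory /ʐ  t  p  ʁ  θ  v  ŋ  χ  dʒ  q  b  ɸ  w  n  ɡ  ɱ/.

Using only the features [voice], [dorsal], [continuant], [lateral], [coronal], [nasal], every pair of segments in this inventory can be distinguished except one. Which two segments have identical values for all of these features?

On the given features, /ʁ/ and /w/ have an identical profile: [+voice], [+dorsal], [+continuant], [−lateral], [−coronal], [−nasal]. No other two segments in the inventory coincide on all 6 features. (They do differ in [labial], [round] and [high], which are not among the given features.)

ʁ, w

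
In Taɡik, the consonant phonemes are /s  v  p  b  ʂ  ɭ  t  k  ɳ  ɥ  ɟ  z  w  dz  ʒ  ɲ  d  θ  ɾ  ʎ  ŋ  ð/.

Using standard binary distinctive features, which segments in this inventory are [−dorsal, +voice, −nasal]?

Checking each segment against [−dorsal], [+voice], [−nasal]: /v/ (voiced labiodental fricative), /b/ (voiced bilabial stop), /ɭ/ (retroflex lateral approximant), /z/ (voiced alveolar fricative), /dz/ (voiced alveolar affricate), /ʒ/ (voiced postalveolar fricative), among others, satisfy every feature; every other segment in the inventory fails at least one.

v, b, ɭ, z, dz, ʒ, d, ɾ, ð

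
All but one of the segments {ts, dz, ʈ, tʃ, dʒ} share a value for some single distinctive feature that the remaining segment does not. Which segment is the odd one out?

[delayed release] (equivalently [strident]) groups all but one: /dz, tʃ, ts, dʒ/ share [+delayed release] while /ʈ/ (voiceless retroflex stop) alone is [−delayed release]. Removing any other segment would not leave a single-feature class that excludes it.

ʈ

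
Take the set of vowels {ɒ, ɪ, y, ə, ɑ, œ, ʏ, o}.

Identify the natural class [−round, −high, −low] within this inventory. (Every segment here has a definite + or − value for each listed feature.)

ə

First, the [−round] segments are /ɪ, ə, ɑ/.
Within that set, [−high] gives /ə, ɑ/.
Then [−low] leaves /ə/.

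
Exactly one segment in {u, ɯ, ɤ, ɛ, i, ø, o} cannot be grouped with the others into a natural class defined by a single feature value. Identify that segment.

ɛ

[tense] groups all but one: /ø, ɤ, i, ɯ, u, o/ share [+tense] while /ɛ/ (mid front unrounded lax vowel) alone is [-tense]. Removing any other segment would not leave a single-feature class that excludes it.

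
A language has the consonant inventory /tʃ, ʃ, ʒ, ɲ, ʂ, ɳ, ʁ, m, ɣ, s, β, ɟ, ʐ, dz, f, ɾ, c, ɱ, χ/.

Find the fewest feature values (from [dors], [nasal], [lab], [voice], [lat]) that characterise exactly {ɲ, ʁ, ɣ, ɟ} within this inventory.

/ɲ, ʁ, ɣ, ɟ/ are all [+voice], [+dorsal], and no other segment in the inventory matches both values. Dropping any one of them over-generates: [+dorsal] alone would also admit /c, χ/; [+voice] alone would also admit /ʒ, ɳ, m, β, …/. No other single listed feature picks out exactly this set either, so fewer than two features will not do.

[+voice, +dors]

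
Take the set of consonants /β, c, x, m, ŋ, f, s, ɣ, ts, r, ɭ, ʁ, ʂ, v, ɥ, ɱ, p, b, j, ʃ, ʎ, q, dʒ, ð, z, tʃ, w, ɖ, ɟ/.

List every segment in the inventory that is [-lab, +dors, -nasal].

First, the [-labial] segments are /c, x, ŋ, s, ɣ, ts, r, ɭ, ʁ, ʂ, j, ʃ, ʎ, q, dʒ, ð, z, tʃ, ɖ, ɟ/.
Then [+dorsal] gives /c, x, ŋ, ɣ, ʁ, j, ʎ, q, ɟ/.
Then [-nasal] leaves /c, x, ɣ, ʁ, j, ʎ, q, ɟ/.

c, x, ɣ, ʁ, j, ʎ, q, ɟ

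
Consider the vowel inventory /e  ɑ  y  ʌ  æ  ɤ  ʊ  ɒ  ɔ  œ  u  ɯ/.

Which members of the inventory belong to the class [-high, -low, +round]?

Checking each segment against [-high], [-low], [+round]: /ɔ/ (mid back rounded lax vowel), /œ/ (mid front rounded lax vowel) satisfy every feature; every other segment in the inventory fails at least one.

ɔ, œ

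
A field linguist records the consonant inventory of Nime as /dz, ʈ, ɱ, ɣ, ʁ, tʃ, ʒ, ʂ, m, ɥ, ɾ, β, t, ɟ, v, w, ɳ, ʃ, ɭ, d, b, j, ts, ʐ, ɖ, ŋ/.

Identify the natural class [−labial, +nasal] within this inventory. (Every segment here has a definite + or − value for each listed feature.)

Checking each segment against [−labial], [+nasal]: /ɳ/ (retroflex nasal), /ŋ/ (velar nasal) satisfy every feature; every other segment in the inventory fails at least one.

ɳ, ŋ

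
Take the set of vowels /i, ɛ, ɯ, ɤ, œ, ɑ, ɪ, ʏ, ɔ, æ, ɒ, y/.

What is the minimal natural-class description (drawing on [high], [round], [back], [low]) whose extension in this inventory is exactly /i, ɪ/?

Every target segment is [+high], [-back], [-round]; each remaining inventory member fails at least one of these. Each conjunct is needed — [-back, -round] alone would also admit /ɛ, æ/; [+high, -round] alone would also admit /ɯ/; [+high, -back] alone would also admit /ʏ, y/ — and no other combination of two listed features has exactly this extension, so three is the minimum.

[+high, -back, -round]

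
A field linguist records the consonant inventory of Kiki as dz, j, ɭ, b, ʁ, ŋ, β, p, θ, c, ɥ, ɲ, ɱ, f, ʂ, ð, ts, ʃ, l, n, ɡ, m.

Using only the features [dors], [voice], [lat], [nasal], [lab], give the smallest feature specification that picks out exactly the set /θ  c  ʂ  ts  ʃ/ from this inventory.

[−voice, −lab]

Every target segment is [−voice], [−labial]; each remaining inventory member fails at least one of these. Each conjunct is needed — [−labial] alone would also admit /dz, j, ɭ, ʁ, …/; [−voice] alone would also admit /p, f/ — and no other single listed feature has exactly this extension, so two is the minimum.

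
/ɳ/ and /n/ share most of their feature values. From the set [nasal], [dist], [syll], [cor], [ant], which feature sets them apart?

[anterior]

The two segments share [+nasal], [−distributed], [−syllabic], [+coronal]. The only feature from the list on which they differ: /ɳ/ is [−anterior] while /n/ is [+anterior].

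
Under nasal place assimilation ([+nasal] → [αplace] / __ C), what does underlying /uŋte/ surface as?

The only nasal preceding a consonant is /ŋ/ before /t/. /t/ is [+coronal], so /ŋ/ → /n/, giving [unte].

[unte]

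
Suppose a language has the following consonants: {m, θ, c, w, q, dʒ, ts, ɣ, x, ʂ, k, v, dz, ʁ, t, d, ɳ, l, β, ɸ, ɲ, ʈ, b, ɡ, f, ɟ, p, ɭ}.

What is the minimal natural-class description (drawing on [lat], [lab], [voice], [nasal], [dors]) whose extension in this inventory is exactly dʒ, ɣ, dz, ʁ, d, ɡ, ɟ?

The class [+voice], [-nasal], [-lateral], [-labial] has exactly /dʒ, ɣ, dz, ʁ, d, ɡ, ɟ/ as its extension in this inventory. No smaller conjunction from the listed features achieves this: [-nasal, -lateral, -labial] alone would also admit /θ, c, q, ts, …/; [+voice, -lateral, -labial] alone would also admit /ɳ, ɲ/; [+voice, -nasal, -labial] alone would also admit /l, ɭ/; [+voice, -nasal, -lateral] alone would also admit /w, v, β, b/; and checking the remaining three-feature bundles turns up none with this extension.

[+voice, -nasal, -lat, -lab]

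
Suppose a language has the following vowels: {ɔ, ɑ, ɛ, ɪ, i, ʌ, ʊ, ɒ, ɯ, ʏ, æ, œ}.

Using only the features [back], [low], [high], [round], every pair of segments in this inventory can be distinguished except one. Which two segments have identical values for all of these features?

i, ɪ

On the given features, /i/ and /ɪ/ have an identical profile: [-back], [-low], [+high], [-round]. No other two segments in the inventory coincide on all 4 features. (They do differ in [tense], which is not among the given features.)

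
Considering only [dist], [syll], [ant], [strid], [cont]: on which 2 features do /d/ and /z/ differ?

[continuant], [strident]

/d/ (voiced alveolar stop) and /z/ (voiced alveolar fricative) agree on [−distributed], [−syllabic], [+anterior]. They differ on [continuant] (/d/ [−], /z/ [+]), [strident] (/d/ [−], /z/ [+]).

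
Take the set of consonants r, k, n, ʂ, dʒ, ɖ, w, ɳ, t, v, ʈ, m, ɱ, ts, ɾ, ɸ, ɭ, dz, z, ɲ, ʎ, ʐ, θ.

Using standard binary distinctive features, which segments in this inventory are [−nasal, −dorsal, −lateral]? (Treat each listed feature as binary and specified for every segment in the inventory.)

r, ʂ, dʒ, ɖ, t, v, ʈ, ts, ɾ, ɸ, dz, z, ʐ, θ

Eliminate segments failing any feature: /k, w, ʎ/ are [+dorsal]; /n, ɳ, m, ɱ, ɲ/ are [+nasal]; /ɭ/ is [+lateral]. The remaining /r, ʂ, dʒ, ɖ, t, v, ʈ, ts, ɾ, ɸ, dz, z, ʐ, θ/ satisfy [−nasal], [−dorsal], [−lateral].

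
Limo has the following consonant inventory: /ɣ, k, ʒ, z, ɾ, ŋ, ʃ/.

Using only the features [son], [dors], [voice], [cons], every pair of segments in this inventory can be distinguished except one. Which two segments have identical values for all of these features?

z, ʒ

Both /z/ and /ʒ/ are [−sonorant], [−dorsal], [+voice], [+consonantal]. Since the list omits [anterior] and [distributed] — which do distinguish the voiced alveolar fricative from the voiced postalveolar fricative — this pair collapses; all other pairs remain distinct.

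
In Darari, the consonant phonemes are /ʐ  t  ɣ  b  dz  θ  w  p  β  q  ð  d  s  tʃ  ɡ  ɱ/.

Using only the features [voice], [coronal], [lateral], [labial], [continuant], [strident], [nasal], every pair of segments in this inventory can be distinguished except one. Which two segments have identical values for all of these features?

β, w

Both /β/ and /w/ are [+voice], [−coronal], [−lateral], [+labial], [+continuant], [−strident], [−nasal]. Since the list omits [sonorant], [round] and [dorsal] — which do distinguish the voiced bilabial fricative from the labial-velar glide — this pair collapses; all other pairs remain distinct.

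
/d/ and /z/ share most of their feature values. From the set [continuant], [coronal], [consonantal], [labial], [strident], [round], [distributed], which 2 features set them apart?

[continuant], [strident]

/d/ is the voiced alveolar stop and /z/ is the voiced alveolar fricative. Both are [+coronal], [+consonantal], [-labial], [-round], [-distributed]. /d/ is [-continuant] while /z/ is [+continuant]; /d/ is [-strident] while /z/ is [+strident], so the distinguishing features are [continuant], [strident].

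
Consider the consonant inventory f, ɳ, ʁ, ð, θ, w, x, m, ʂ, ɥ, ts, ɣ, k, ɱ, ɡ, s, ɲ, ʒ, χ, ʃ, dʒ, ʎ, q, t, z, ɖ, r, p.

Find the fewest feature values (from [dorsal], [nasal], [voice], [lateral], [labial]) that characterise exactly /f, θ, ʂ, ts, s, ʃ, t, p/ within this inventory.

[-voice, -dorsal]

The class [-voice], [-dorsal] has exactly /f, θ, ʂ, ts, s, ʃ, t, p/ as its extension in this inventory. No smaller conjunction from the listed features achieves this: [-dorsal] alone would also admit /ɳ, ð, m, ɱ, …/; [-voice] alone would also admit /x, k, χ, q/; and checking the remaining single features turns up none with this extension.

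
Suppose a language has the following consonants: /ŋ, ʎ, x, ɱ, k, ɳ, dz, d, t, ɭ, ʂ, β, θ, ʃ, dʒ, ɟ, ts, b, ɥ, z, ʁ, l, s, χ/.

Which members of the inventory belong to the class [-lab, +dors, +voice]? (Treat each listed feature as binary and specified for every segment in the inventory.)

ŋ, ʎ, ɟ, ʁ

Among the inventory, the [-labial] segments are /ŋ, ʎ, x, k, ɳ, dz, d, t, ɭ, ʂ, θ, ʃ, dʒ, ɟ, ts, z, ʁ, l, s, χ/.
Among these, [+dorsal] gives /ŋ, ʎ, x, k, ɟ, ʁ, χ/.
Intersecting with [+voice] leaves /ŋ, ʎ, ɟ, ʁ/.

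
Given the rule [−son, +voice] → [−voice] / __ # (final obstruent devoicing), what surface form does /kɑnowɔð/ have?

Only the final segment /ð/ is both word-final and matches the structural description. It is a voiced dental fricative, so [−son, +voice] holds; changing it to [−voice] with all other features held fixed yields /θ/ (voiceless dental fricative). No other segment meets both the structural description and the environment, so the output is [kɑnowɔθ].

[kɑnowɔθ]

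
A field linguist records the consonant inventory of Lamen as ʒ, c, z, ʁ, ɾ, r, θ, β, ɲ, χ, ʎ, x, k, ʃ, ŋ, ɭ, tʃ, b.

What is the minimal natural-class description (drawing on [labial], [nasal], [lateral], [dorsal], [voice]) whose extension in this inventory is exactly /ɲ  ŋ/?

The target set is precisely the extension of [+nasal] in this inventory.

[+nasal]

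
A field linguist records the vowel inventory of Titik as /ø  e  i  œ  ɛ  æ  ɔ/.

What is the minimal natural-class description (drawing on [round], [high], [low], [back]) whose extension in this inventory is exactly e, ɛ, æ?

[−high, −round]

The class [−high], [−round] has exactly /e, ɛ, æ/ as its extension in this inventory. No smaller conjunction from the listed features achieves this: [−round] alone would also admit /i/; [−high] alone would also admit /ø, œ, ɔ/; and checking the remaining single features turns up none with this extension.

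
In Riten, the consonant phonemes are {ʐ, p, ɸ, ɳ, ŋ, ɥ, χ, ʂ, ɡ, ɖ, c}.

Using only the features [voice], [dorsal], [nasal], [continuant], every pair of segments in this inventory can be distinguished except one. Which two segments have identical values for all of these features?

/ɸ/ (voiceless bilabial fricative) and /ʂ/ (voiceless retroflex fricative) are both [−voice], [−dorsal], [−nasal], [+continuant], so none of the listed features separates them. (They do differ in [strident], [labial] and [coronal], which are not among the given features.) Every other pair in the inventory differs on at least one listed feature.

ɸ, ʂ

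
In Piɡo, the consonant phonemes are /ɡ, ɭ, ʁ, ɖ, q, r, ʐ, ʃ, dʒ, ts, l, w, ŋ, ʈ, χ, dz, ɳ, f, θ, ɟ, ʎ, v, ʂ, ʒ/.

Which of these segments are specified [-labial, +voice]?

Checking each segment against [-labial], [+voice]: /ɡ/ (voiced velar stop), /ɭ/ (retroflex lateral approximant), /ʁ/ (voiced uvular fricative), /ɖ/ (voiced retroflex stop), /r/ (alveolar trill), /ʐ/ (voiced retroflex fricative), among others, satisfy every feature; every other segment in the inventory fails at least one.

ɡ, ɭ, ʁ, ɖ, r, ʐ, dʒ, l, ŋ, dz, ɳ, ɟ, ʎ, ʒ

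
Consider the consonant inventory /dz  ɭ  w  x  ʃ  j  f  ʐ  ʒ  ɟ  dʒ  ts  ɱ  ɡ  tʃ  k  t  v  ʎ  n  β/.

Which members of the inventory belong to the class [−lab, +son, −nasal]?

First, the [−labial] segments are /dz, ɭ, x, ʃ, j, ʐ, ʒ, ɟ, dʒ, ts, ɡ, tʃ, k, t, ʎ, n/.
Among these, [+sonorant] gives /ɭ, j, ʎ, n/.
Then [−nasal] leaves /ɭ, j, ʎ/.

ɭ, j, ʎ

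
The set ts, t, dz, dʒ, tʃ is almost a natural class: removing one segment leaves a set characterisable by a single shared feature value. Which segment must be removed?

[delayed release] (equivalently [strident]) groups all but one: /dz, ts, dʒ, tʃ/ share [+delayed release] while /t/ (voiceless alveolar stop) alone is [−delayed release]. Removing any other segment would not leave a single-feature class that excludes it.

t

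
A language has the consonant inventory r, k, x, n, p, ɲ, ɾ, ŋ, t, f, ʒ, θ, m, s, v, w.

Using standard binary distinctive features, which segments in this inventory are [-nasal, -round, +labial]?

p, f, v

Among the inventory, the [-nasal] segments are /r, k, x, p, ɾ, t, f, ʒ, θ, s, v, w/.
Among these, [-round] gives /r, k, x, p, ɾ, t, f, ʒ, θ, s, v/.
Then [+labial] leaves /p, f, v/.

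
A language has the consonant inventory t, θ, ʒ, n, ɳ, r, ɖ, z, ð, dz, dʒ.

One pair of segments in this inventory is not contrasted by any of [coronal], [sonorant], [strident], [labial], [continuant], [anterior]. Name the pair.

/ð/ (voiced dental fricative) and /θ/ (voiceless dental fricative) are both [+coronal], [−sonorant], [−strident], [−labial], [+continuant], [+anterior], so none of the listed features separates them. (They do differ in [voice], which is not among the given features.) Every other pair in the inventory differs on at least one listed feature.

ð, θ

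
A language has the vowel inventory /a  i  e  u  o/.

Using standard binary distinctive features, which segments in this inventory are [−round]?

a, i, e

The feature [round] marks segments produced with lip rounding. In this inventory /a, i, e/ lack that property, so they are [−round]; /u, o/ are [+round].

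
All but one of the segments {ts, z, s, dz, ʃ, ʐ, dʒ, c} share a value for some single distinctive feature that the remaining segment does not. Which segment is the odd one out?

The remaining segments after removing /c/ share [+strident]; /c/ (voiceless palatal stop) is [−strident]. For every other candidate removal, the leftover set fails to share any single feature value that the removed segment lacks.

c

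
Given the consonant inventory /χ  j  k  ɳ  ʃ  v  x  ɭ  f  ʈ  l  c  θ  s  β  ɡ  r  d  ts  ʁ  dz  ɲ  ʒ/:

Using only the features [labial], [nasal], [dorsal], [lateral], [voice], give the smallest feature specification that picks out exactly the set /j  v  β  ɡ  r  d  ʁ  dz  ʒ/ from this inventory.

/j, v, β, ɡ, r, d, ʁ, dz, ʒ/ are all [+voice], [−nasal], [−lateral], and no other segment in the inventory matches all three values. Dropping any one of them over-generates: [−nasal, −lateral] alone would also admit /χ, k, ʃ, x, …/; [+voice, −lateral] alone would also admit /ɳ, ɲ/; [+voice, −nasal] alone would also admit /ɭ, l/. No other combination of two listed features picks out exactly this set either, so fewer than three features will not do.

[+voice, −nasal, −lateral]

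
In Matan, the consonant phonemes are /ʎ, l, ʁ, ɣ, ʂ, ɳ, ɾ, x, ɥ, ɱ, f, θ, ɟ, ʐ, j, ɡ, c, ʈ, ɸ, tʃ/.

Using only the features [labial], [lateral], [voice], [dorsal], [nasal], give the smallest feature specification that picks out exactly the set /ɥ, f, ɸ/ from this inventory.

[−nasal, +labial]

The class [−nasal], [+labial] has exactly /ɥ, f, ɸ/ as its extension in this inventory. No smaller conjunction from the listed features achieves this: [+labial] alone would also admit /ɱ/; [−nasal] alone would also admit /ʎ, l, ʁ, ɣ, …/; and checking the remaining single features turns up none with this extension.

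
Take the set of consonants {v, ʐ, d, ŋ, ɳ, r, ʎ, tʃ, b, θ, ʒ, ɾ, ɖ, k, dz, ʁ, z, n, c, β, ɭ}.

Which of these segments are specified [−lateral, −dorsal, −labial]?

Checking each segment against [−lateral], [−dorsal], [−labial]: /ʐ/ (voiced retroflex fricative), /d/ (voiced alveolar stop), /ɳ/ (retroflex nasal), /r/ (alveolar trill), /tʃ/ (voiceless postalveolar affricate), /θ/ (voiceless dental fricative), among others, satisfy every feature; every other segment in the inventory fails at least one.

ʐ, d, ɳ, r, tʃ, θ, ʒ, ɾ, ɖ, dz, z, n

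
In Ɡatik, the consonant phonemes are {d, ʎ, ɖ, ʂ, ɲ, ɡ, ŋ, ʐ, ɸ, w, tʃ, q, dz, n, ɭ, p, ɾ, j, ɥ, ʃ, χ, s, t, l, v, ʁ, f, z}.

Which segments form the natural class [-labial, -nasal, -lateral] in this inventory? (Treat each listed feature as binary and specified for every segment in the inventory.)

d, ɖ, ʂ, ɡ, ʐ, tʃ, q, dz, ɾ, j, ʃ, χ, s, t, ʁ, z

Checking each segment against [-labial], [-nasal], [-lateral]: /d/ (voiced alveolar stop), /ɖ/ (voiced retroflex stop), /ʂ/ (voiceless retroflex fricative), /ɡ/ (voiced velar stop), /ʐ/ (voiced retroflex fricative), /tʃ/ (voiceless postalveolar affricate), among others, satisfy every feature; every other segment in the inventory fails at least one.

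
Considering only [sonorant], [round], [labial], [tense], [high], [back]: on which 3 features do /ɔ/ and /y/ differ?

[high], [back], [tense]

/ɔ/ is the mid back rounded lax vowel and /y/ is the high front rounded tense vowel. Both are [+sonorant], [+round], [+labial]. /ɔ/ is [−high] while /y/ is [+high]; /ɔ/ is [+back] while /y/ is [−back]; /ɔ/ is [−tense] while /y/ is [+tense], so the distinguishing features are [high], [back], [tense].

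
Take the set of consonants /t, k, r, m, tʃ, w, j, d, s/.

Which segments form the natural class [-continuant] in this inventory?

t, k, m, tʃ, d

The feature [continuant] marks segments produced without complete oral closure. In this inventory /t, k, m, tʃ, d/ lack that property, so they are [-continuant]; /r, w, j, s/ are [+continuant].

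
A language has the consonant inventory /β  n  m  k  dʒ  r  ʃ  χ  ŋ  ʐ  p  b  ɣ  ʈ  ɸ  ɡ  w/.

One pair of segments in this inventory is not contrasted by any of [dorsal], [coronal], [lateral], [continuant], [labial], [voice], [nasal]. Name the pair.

ʐ, r

Both /ʐ/ and /r/ are [-dorsal], [+coronal], [-lateral], [+continuant], [-labial], [+voice], [-nasal]. Since the list omits [sonorant], [strident] and [anterior] — which do distinguish the voiced retroflex fricative from the alveolar trill — this pair collapses; all other pairs remain distinct.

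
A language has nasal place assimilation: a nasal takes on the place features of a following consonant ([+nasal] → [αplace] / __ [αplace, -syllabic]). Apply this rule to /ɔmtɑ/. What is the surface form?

[ɔntɑ]

/m/ sits before the [+coronal] consonant /t/, so it takes on [+coronal] and surfaces as /n/. The rest of the form is unaffected: [ɔntɑ].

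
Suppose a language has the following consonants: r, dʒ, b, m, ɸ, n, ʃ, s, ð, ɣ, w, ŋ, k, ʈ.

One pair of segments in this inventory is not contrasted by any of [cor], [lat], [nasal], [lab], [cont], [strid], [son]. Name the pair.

On the given features, /ʃ/ and /s/ have an identical profile: [+coronal], [-lateral], [-nasal], [-labial], [+continuant], [+strident], [-sonorant]. No other two segments in the inventory coincide on all 7 features. (They do differ in [anterior] and [distributed], which are not among the given features.)

ʃ, s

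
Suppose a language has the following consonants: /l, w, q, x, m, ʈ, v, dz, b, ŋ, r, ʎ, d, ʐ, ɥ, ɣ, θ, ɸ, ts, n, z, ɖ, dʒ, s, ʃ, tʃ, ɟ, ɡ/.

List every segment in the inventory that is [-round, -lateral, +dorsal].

Eliminate segments failing any feature: /l, ʎ/ are [+lateral]; /w, ɥ/ are [+round]; /m, ʈ, v, dz, b, r, d, ʐ, θ, ɸ, ts, n, z, ɖ, dʒ, s, ʃ, tʃ/ are [-dorsal]. The remaining /q, x, ŋ, ɣ, ɟ, ɡ/ satisfy [-round], [-lateral], [+dorsal].

q, x, ŋ, ɣ, ɟ, ɡ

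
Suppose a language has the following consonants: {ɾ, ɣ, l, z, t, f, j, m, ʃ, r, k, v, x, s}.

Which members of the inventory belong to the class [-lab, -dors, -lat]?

Checking each segment against [-labial], [-dorsal], [-lateral]: /ɾ/ (alveolar tap), /z/ (voiced alveolar fricative), /t/ (voiceless alveolar stop), /ʃ/ (voiceless postalveolar fricative), /r/ (alveolar trill), /s/ (voiceless alveolar fricative) satisfy every feature; every other segment in the inventory fails at least one.

ɾ, z, t, ʃ, r, s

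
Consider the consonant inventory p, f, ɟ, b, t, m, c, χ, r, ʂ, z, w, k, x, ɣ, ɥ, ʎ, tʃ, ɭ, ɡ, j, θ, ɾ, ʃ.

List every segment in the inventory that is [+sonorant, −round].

m, r, ʎ, ɭ, j, ɾ

Checking each segment against [+sonorant], [−round]: /m/ (bilabial nasal), /r/ (alveolar trill), /ʎ/ (palatal lateral approximant), /ɭ/ (retroflex lateral approximant), /j/ (palatal glide), /ɾ/ (alveolar tap) satisfy every feature; every other segment in the inventory fails at least one.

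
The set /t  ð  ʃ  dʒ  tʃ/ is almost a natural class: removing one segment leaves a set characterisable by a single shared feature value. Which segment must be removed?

t

/ʃ, tʃ, dʒ, ð/ are all [+distributed], but /t/ (voiceless alveolar stop) is [−distributed]. No other single segment can be removed to leave a set sharing one feature value that the removed segment lacks, so /t/ is the odd one out.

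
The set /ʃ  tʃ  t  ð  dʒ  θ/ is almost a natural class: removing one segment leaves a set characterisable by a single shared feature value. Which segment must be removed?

The remaining segments after removing /t/ share [+distributed]; /t/ (voiceless alveolar stop) is [-distributed]. For every other candidate removal, the leftover set fails to share any single feature value that the removed segment lacks.

t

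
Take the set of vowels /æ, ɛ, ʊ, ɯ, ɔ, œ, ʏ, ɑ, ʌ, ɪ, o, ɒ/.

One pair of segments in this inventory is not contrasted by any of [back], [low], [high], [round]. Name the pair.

ɔ, o

On the given features, /ɔ/ and /o/ have an identical profile: [+back], [−low], [−high], [+round]. No other two segments in the inventory coincide on all 4 features. (They do differ in [tense], which is not among the given features.)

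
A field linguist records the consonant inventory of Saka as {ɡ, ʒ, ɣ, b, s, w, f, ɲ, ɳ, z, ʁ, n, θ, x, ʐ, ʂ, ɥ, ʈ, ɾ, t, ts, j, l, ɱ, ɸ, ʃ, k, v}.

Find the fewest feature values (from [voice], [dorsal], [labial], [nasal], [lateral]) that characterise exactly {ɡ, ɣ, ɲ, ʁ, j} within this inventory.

[+voice, −labial, +dorsal]

The class [+voice], [−labial], [+dorsal] has exactly /ɡ, ɣ, ɲ, ʁ, j/ as its extension in this inventory. No smaller conjunction from the listed features achieves this: [−labial, +dorsal] alone would also admit /x, k/; [+voice, +dorsal] alone would also admit /w, ɥ/; [+voice, −labial] alone would also admit /ʒ, ɳ, z, n, …/; and checking the remaining two-feature bundles turns up none with this extension.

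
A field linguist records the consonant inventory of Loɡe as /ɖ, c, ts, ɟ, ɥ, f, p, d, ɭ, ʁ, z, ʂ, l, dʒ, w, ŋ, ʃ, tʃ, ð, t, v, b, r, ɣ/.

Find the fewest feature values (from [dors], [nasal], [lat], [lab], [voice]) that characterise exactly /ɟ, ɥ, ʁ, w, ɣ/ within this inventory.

Every target segment is [+voice], [−nasal], [+dorsal]; each remaining inventory member fails at least one of these. Each conjunct is needed — [−nasal, +dorsal] alone would also admit /c/; [+voice, +dorsal] alone would also admit /ŋ/; [+voice, −nasal] alone would also admit /ɖ, d, ɭ, z, …/ — and no other combination of two listed features has exactly this extension, so three is the minimum.

[+voice, −nasal, +dors]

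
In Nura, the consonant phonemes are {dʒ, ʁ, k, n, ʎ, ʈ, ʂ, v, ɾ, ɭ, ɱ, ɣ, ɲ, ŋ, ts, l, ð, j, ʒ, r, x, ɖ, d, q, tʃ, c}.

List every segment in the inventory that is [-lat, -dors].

dʒ, n, ʈ, ʂ, v, ɾ, ɱ, ts, ð, ʒ, r, ɖ, d, tʃ

First, the [-lateral] segments are /dʒ, ʁ, k, n, ʈ, ʂ, v, ɾ, ɱ, ɣ, ɲ, ŋ, ts, ð, j, ʒ, r, x, ɖ, d, q, tʃ, c/.
Among these, [-dorsal] leaves /dʒ, n, ʈ, ʂ, v, ɾ, ɱ, ts, ð, ʒ, r, ɖ, d, tʃ/.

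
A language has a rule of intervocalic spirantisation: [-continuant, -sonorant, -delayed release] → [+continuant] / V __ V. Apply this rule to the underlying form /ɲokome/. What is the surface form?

[ɲoxome]

Only /k/ occurs between two vowels (/o/ __ /o/) and matches the structural description. It is a voiceless velar stop, so [-continuant, -sonorant, -delayed release] holds; changing it to [+continuant] with all other features held fixed yields /x/ (voiceless velar fricative). No other segment meets both the structural description and the environment, so the output is [ɲoxome].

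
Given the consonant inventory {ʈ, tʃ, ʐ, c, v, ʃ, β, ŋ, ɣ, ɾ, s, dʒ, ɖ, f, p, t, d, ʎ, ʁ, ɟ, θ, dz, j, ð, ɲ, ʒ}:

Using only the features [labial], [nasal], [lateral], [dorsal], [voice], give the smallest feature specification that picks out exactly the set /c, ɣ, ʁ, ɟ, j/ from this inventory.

[−nasal, −lateral, +dorsal]

The class [−nasal], [−lateral], [+dorsal] has exactly /c, ɣ, ʁ, ɟ, j/ as its extension in this inventory. No smaller conjunction from the listed features achieves this: [−lateral, +dorsal] alone would also admit /ŋ, ɲ/; [−nasal, +dorsal] alone would also admit /ʎ/; [−nasal, −lateral] alone would also admit /ʈ, tʃ, ʐ, v, …/; and checking the remaining two-feature bundles turns up none with this extension.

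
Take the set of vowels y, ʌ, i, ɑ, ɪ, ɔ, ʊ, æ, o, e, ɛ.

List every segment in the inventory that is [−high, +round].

ɔ, o

Checking each segment against [−high], [+round]: /ɔ/ (mid back rounded lax vowel), /o/ (mid back rounded tense vowel) satisfy every feature; every other segment in the inventory fails at least one.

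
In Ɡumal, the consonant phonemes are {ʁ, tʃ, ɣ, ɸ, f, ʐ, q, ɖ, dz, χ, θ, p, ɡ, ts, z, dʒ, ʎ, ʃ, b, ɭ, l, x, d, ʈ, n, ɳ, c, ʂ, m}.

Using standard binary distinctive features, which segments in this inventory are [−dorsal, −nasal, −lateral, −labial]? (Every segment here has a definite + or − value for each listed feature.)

The [−dorsal] segments are /tʃ, ɸ, f, ʐ, ɖ, dz, θ, p, ts, z, dʒ, ʃ, b, ɭ, l, d, ʈ, n, ɳ, ʂ, m/.
Then [−nasal] gives /tʃ, ɸ, f, ʐ, ɖ, dz, θ, p, ts, z, dʒ, ʃ, b, ɭ, l, d, ʈ, ʂ/.
Among these, [−lateral] gives /tʃ, ɸ, f, ʐ, ɖ, dz, θ, p, ts, z, dʒ, ʃ, b, d, ʈ, ʂ/.
Within that set, [−labial] leaves /tʃ, ʐ, ɖ, dz, θ, ts, z, dʒ, ʃ, d, ʈ, ʂ/.

tʃ, ʐ, ɖ, dz, θ, ts, z, dʒ, ʃ, d, ʈ, ʂ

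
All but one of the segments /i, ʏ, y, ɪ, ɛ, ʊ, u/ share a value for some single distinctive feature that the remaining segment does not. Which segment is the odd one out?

ɛ

/ʊ, y, ɪ, i, u, ʏ/ are all [+high], but /ɛ/ (mid front unrounded lax vowel) is [−high]. No other single segment can be removed to leave a set sharing one feature value that the removed segment lacks, so /ɛ/ is the odd one out.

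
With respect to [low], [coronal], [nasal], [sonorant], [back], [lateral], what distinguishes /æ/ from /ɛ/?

/æ/ (low front unrounded vowel) and /ɛ/ (mid front unrounded lax vowel) agree on [-coronal], [-nasal], [+sonorant], [-back], [-lateral]. They differ on [low] (/æ/ [+], /ɛ/ [-]).

[low]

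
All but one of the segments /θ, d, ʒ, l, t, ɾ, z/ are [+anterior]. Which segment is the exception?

ʒ

/z, l, t, ɾ, θ, d/ are all [+anterior]; /ʒ/ (voiced postalveolar fricative) is [-anterior].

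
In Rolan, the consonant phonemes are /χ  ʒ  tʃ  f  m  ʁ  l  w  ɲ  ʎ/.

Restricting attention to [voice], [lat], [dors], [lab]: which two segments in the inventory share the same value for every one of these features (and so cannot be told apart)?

ɲ, ʁ

Both /ɲ/ and /ʁ/ are [+voice], [−lateral], [+dorsal], [−labial]. Since the list omits [nasal], [continuant], [high] and [back] — which do distinguish the palatal nasal from the voiced uvular fricative — this pair collapses; all other pairs remain distinct.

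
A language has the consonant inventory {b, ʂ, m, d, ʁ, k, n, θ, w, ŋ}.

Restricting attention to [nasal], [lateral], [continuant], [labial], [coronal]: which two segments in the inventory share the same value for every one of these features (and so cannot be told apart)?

Both /ʂ/ and /θ/ are [−nasal], [−lateral], [+continuant], [−labial], [+coronal]. Since the list omits [strident], [anterior] and [distributed] — which do distinguish the voiceless retroflex fricative from the voiceless dental fricative — this pair collapses; all other pairs remain distinct.

ʂ, θ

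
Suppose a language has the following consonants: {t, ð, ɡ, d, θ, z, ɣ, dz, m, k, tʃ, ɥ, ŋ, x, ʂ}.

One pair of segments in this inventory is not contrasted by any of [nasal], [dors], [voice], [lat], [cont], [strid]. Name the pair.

Both /ɣ/ and /ɥ/ are [−nasal], [+dorsal], [+voice], [−lateral], [+continuant], [−strident]. Since the list omits [sonorant], [labial], [round] and [back] — which do distinguish the voiced velar fricative from the labial-palatal glide — this pair collapses; all other pairs remain distinct.

ɣ, ɥ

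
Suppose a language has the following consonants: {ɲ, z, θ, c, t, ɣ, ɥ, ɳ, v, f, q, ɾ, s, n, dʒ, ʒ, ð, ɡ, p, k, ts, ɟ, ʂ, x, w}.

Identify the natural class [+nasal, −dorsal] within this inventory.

Eliminate segments failing any feature: /ɲ/ is [+dorsal]; /z, θ, c, t, ɣ, ɥ, v, f, q, ɾ, s, dʒ, ʒ, ð, ɡ, p, k, ts, ɟ, ʂ, x, w/ are [−nasal]. The remaining /ɳ, n/ satisfy [+nasal], [−dorsal].

ɳ, n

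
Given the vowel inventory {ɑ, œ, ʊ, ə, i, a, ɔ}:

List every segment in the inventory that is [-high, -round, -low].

Checking each segment against [-high], [-round], [-low]: /ə/ (mid central vowel (schwa)) satisfies every feature; every other segment in the inventory fails at least one.

ə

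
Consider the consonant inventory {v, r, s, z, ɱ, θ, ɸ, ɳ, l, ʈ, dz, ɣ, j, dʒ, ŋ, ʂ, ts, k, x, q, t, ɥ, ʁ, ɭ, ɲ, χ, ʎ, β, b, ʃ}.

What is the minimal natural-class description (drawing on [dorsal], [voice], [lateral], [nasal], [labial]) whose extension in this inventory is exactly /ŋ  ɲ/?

[+nasal, +dorsal]

The class [+nasal], [+dorsal] has exactly /ŋ, ɲ/ as its extension in this inventory. No smaller conjunction from the listed features achieves this: [+dorsal] alone would also admit /ɣ, j, k, x, …/; [+nasal] alone would also admit /ɱ, ɳ/; and checking the remaining single features turns up none with this extension.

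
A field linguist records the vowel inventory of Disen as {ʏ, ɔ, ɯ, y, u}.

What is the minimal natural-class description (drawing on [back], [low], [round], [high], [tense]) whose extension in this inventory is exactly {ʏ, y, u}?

The class [+high], [+round] has exactly /ʏ, y, u/ as its extension in this inventory. No smaller conjunction from the listed features achieves this: [+round] alone would also admit /ɔ/; [+high] alone would also admit /ɯ/; and checking the remaining single features turns up none with this extension.

[+high, +round]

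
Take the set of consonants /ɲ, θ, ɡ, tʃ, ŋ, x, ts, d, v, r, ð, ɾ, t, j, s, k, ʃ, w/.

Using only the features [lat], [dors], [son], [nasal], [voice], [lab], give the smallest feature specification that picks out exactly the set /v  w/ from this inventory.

[+lab]

/v, w/ are exactly the [+labial] segments in the inventory, so a single feature suffices.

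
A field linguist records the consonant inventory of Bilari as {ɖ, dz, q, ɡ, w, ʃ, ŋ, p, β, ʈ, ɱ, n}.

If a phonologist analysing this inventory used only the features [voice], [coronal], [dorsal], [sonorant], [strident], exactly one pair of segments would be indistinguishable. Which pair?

On the given features, /w/ and /ŋ/ have an identical profile: [+voice], [−coronal], [+dorsal], [+sonorant], [−strident]. No other two segments in the inventory coincide on all 5 features. (They do differ in [nasal], [continuant], [labial] and [round], which are not among the given features.)

w, ŋ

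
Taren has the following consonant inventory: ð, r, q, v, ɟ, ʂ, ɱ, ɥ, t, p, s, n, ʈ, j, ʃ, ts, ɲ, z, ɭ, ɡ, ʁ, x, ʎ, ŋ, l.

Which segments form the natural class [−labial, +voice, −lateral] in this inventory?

Eliminate segments failing any feature: /q, ʂ, t, s, ʈ, ʃ, ts, x/ are [−voice]; /v, ɱ, ɥ, p/ are [+labial]; /ɭ, ʎ, l/ are [+lateral]. The remaining /ð, r, ɟ, n, j, ɲ, z, ɡ, ʁ, ŋ/ satisfy [−labial], [+voice], [−lateral].

ð, r, ɟ, n, j, ɲ, z, ɡ, ʁ, ŋ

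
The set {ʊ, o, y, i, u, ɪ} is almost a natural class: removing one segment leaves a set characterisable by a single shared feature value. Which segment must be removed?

/ɪ, u, y, ʊ, i/ are all [+high], but /o/ (mid back rounded tense vowel) is [−high]. No other single segment can be removed to leave a set sharing one feature value that the removed segment lacks, so /o/ is the odd one out.

o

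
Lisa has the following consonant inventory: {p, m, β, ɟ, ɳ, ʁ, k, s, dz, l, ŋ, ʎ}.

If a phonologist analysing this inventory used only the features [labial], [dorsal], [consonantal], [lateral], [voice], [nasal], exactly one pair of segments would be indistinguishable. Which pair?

/ɟ/ (voiced palatal stop) and /ʁ/ (voiced uvular fricative) are both [-labial], [+dorsal], [+consonantal], [-lateral], [+voice], [-nasal], so none of the listed features separates them. (They do differ in [continuant], [high] and [back], which are not among the given features.) Every other pair in the inventory differs on at least one listed feature.

ɟ, ʁ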